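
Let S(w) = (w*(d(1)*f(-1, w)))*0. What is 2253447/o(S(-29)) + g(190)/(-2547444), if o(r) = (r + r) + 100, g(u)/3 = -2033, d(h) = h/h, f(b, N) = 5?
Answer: 12588883003/558650 ≈ 22534.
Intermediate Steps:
d(h) = 1
S(w) = 0 (S(w) = (w*(1*5))*0 = (w*5)*0 = (5*w)*0 = 0)
g(u) = -6099 (g(u) = 3*(-2033) = -6099)
o(r) = 100 + 2*r (o(r) = 2*r + 100 = 100 + 2*r)
2253447/o(S(-29)) + g(190)/(-2547444) = 2253447/(100 + 2*0) - 6099/(-2547444) = 2253447/(100 + 0) - 6099*(-1/2547444) = 2253447/100 + 107/44692 = 12588883003/558650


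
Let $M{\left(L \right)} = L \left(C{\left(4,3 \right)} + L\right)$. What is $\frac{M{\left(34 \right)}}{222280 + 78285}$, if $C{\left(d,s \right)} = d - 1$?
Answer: $\frac{1258}{300565} \approx 0.0041855$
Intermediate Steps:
$C{\left(d,s \right)} = -1 + d$ ($C{\left(d,s \right)} = d - 1 = -1 + d$)
$M{\left(L \right)} = L \left(3 + L\right)$ ($M{\left(L \right)} = L \left(\left(-1 + 4\right) + L\right) = L \left(3 + L\right)$)
$\frac{M{\left(34 \right)}}{222280 + 78285} = \frac{34 \left(3 + 34\right)}{222280 + 78285} = \frac{34 \cdot 37}{300565} = 1258 \cdot \frac{1}{300565} = \frac{1258}{300565}$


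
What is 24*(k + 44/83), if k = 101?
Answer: 202248/83 ≈ 2436.7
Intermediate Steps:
24*(k + 44/83) = 24*(101 + 44/83) = 24*(8427/83) = 202248/83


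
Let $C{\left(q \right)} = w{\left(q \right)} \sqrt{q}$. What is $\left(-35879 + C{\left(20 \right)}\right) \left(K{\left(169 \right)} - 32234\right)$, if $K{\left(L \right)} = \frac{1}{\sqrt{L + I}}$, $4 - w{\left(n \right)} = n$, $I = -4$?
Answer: $\frac{\left(35879 + 32 \sqrt{5}\right) \left(5318610 - \sqrt{165}\right)}{165} \approx 1.1588 \cdot 10^{9}$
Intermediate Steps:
$w{\left(n \right)} = 4 - n$
$C{\left(q \right)} = \sqrt{q} \left(4 - q\right)$ ($C{\left(q \right)} = \left(4 - q\right) \sqrt{q} = \sqrt{q} \left(4 - q\right)$)
$K{\left(L \right)} = \frac{1}{\sqrt{-4 + L}}$ ($K{\left(L \right)} = \frac{1}{\sqrt{L - 4}} = \frac{1}{\sqrt{-4 + L}}$)
$\left(-35879 + C{\left(20 \right)}\right) \left(K{\left(169 \right)} - 32234\right) = \left(-35879 + \sqrt{20} \left(4 - 20\right)\right) \left(\frac{1}{\sqrt{-4 + 169}} - 32234\right) = \left(-35879 + 2 \sqrt{5} \left(4 - 20\right)\right) \left(\frac{1}{\sqrt{165}} - 32234\right) = \left(-35879 + 2 \sqrt{5} \left(-16\right)\right) \left(\frac{\sqrt{165}}{165} - 32234\right) = \left(-35879 - 32 \sqrt{5}\right) \left(-32234 + \frac{\sqrt{165}}{165}\right)$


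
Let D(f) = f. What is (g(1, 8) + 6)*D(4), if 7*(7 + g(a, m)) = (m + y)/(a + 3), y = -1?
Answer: -3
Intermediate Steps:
g(a, m) = -7 + (-1 + m)/(7*(3 + a)) (g(a, m) = -7 + ((m - 1)/(a + 3))/7 = -7 + ((-1 + m)/(3 + a))/7 = -7 + (-1 + m)/(7*(3 + a)))
(g(1, 8) + 6)*D(4) = ((-148 + 8 - 49*1)/(7*(3 + 1)) + 6)*4 = ((⅐)*(-148 + 8 - 49)/4 + 6)*4 = ((⅐)*(¼)*(-189) + 6)*4 = (-27/4 + 6)*4 = -¾*4 = -3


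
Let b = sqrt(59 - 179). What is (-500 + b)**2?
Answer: 249880 - 2000*I*sqrt(30) ≈ 2.4988e+5 - 10954.0*I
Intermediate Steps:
b = 2*I*sqrt(30) (b = sqrt(-120) = 2*I*sqrt(30) ≈ 10.954*I)
(-500 + b)**2 = (-500 + 2*I*sqrt(30))**2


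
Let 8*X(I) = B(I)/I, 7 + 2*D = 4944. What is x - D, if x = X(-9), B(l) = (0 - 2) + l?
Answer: -177721/72 ≈ -2468.3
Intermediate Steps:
D = 4937/2 (D = -7/2 + (1/2)*4944 = -7/2 + 2472 = 4937/2 ≈ 2468.5)
B(l) = -2 + l
X(I) = (-2 + I)/(8*I) (X(I) = ((-2 + I)/I)/8 = (-2 + I)/(8*I))
x = 11/72 (x = (1/8)*(-2 - 9)/(-9) = (1/8)*(-1/9)*(-11) = 11/72 ≈ 0.15278)
x - D = 11/72 - 1*4937/2 = 11/72 - 4937/2 = -177721/72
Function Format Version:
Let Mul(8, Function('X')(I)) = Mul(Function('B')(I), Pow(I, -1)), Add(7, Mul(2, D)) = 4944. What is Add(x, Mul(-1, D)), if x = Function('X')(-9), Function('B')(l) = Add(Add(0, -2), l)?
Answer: Rational(-177721, 72) ≈ -2468.3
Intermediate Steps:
D = Rational(4937, 2) (D = Add(Rational(-7, 2), Mul(Rational(1, 2), 4944)) = Add(Rational(-7, 2), 2472) = Rational(4937, 2) ≈ 2468.5)
Function('B')(l) = Add(-2, l)
Function('X')(I) = Mul(Rational(1, 8), Pow(I, -1), Add(-2, I)) (Function('X')(I) = Mul(Rational(1, 8), Mul(Add(-2, I), Pow(I, -1))) = Mul(Rational(1, 8), Mul(Pow(I, -1), Add(-2, I))) = Mul(Rational(1, 8), Pow(I, -1), Add(-2, I)))
x = Rational(11, 72) (x = Mul(Rational(1, 8), Pow(-9, -1), Add(-2, -9)) = Mul(Rational(1, 8), Rational(-1, 9), -11) = Rational(11, 72) ≈ 0.15278)
Add(x, Mul(-1, D)) = Add(Rational(11, 72), Mul(-1, Rational(4937, 2))) = Add(Rational(11, 72), Rational(-4937, 2)) = Rational(-177721, 72)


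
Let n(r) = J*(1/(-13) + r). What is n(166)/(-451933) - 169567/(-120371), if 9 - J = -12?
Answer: 990775553956/707195152859 ≈ 1.4010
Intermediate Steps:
J = 21 (J = 9 - 1*(-12) = 9 + 12 = 21)
n(r) = -21/13 + 21*r (n(r) = 21*(1/(-13) + r) = 21*(-1/13 + r) = -21/13 + 21*r)
n(166)/(-451933) - 169567/(-120371) = (-21/13 + 21*166)/(-451933) - 169567/(-120371) = (-21/13 + 3486)*(-1/451933) - 169567*(-1/120371) = (45297/13)*(-1/451933) + 169567/120371 = -45297/5875129 + 169567/120371 = 990775553956/707195152859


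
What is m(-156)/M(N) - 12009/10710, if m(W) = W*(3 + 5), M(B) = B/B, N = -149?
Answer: -4459363/3570 ≈ -1249.1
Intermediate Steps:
M(B) = 1
m(W) = 8*W (m(W) = W*8 = 8*W)
m(-156)/M(N) - 12009/10710 = (8*(-156))/1 - 12009/10710 = -1248*1 - 12009*1/10710 = -1248 - 4003/3570 = -4459363/3570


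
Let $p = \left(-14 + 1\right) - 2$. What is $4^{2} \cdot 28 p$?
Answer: $-6720$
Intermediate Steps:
$p = -15$ ($p = -13 - 2 = -15$)
$4^{2} \cdot 28 p = 4^{2} \cdot 28 \left(-15\right) = 16 \cdot 28 \left(-15\right) = 448 \left(-15\right) = -6720$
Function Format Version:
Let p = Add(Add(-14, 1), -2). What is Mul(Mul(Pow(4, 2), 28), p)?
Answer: -6720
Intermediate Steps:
p = -15 (p = Add(-13, -2) = -15)
Mul(Mul(Pow(4, 2), 28), p) = Mul(Mul(Pow(4, 2), 28), -15) = Mul(Mul(16, 28), -15) = Mul(448, -15) = -6720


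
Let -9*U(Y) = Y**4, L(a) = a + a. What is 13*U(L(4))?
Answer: -53248/9 ≈ -5916.4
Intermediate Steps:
L(a) = 2*a
U(Y) = -Y**4/9
13*U(L(4)) = 13*(-(2*4)**4/9) = 13*(-1/9*8**4) = 13*(-1/9*4096) = 13*(-4096/9) = -53248/9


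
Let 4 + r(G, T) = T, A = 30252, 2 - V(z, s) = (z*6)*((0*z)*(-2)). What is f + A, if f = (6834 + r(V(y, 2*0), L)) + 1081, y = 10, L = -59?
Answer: 38104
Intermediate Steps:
V(z, s) = 2 (V(z, s) = 2 - z*6*(0*z)*(-2) = 2 - 6*z*0*(-2) = 2 - 6*z*0 = 2 - 1*0 = 2 + 0 = 2)
r(G, T) = -4 + T
f = 7852 (f = (6834 + (-4 - 59)) + 1081 = (6834 - 63) + 1081 = 6771 + 1081 = 7852)
f + A = 7852 + 30252 = 38104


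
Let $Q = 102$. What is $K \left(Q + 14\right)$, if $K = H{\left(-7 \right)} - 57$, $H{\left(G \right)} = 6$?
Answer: $-5916$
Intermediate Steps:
$K = -51$ ($K = 6 - 57 = -51$)
$K \left(Q + 14\right) = - 51 \left(102 + 14\right) = \left(-51\right) 116 = -5916$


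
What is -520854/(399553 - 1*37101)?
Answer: -260427/181226 ≈ -1.4370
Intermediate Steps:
-520854/(399553 - 1*37101) = -520854/(399553 - 37101) = -520854/362452 = -520854*1/362452 = -260427/181226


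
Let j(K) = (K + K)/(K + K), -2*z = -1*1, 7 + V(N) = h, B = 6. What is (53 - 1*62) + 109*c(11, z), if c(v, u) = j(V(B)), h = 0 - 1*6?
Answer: 100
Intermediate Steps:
h = -6 (h = 0 - 6 = -6)
V(N) = -13 (V(N) = -7 - 6 = -13)
z = ½ (z = -(-1)/2 = -½*(-1) = ½ ≈ 0.50000)
j(K) = 1 (j(K) = (2*K)/((2*K)) = (2*K)*(1/(2*K)) = 1)
c(v, u) = 1
(53 - 1*62) + 109*c(11, z) = (53 - 1*62) + 109*1 = (53 - 62) + 109 = -9 + 109 = 100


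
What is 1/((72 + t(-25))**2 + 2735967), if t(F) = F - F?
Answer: 1/2741151 ≈ 3.6481e-7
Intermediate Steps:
t(F) = 0
1/((72 + t(-25))**2 + 2735967) = 1/((72 + 0)**2 + 2735967) = 1/(72**2 + 2735967) = 1/(5184 + 2735967) = 1/2741151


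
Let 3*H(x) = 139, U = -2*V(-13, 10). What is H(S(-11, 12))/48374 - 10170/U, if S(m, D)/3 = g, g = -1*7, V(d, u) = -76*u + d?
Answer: -737837923/112179306 ≈ -6.5773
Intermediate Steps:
V(d, u) = d - 76*u
g = -7
U = 1546 (U = -2*(-13 - 76*10) = -2*(-13 - 760) = -2*(-773) = 1546)
S(m, D) = -21 (S(m, D) = 3*(-7) = -21)
H(x) = 139/3 (H(x) = (⅓)*139 = 139/3)
H(S(-11, 12))/48374 - 10170/U = (139/3)/48374 - 10170/1546 = (139/3)*(1/48374) - 10170*1/1546 = 139/145122 - 5085/773 = -737837923/112179306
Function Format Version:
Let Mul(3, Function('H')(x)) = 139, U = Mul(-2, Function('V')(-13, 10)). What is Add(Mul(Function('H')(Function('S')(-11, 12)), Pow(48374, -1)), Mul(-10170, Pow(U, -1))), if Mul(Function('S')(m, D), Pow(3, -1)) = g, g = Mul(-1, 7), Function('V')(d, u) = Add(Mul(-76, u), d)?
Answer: Rational(-737837923, 112179306) ≈ -6.5773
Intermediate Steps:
Function('V')(d, u) = Add(d, Mul(-76, u))
g = -7
U = 1546 (U = Mul(-2, Add(-13, Mul(-76, 10))) = Mul(-2, Add(-13, -760)) = Mul(-2, -773) = 1546)
Function('S')(m, D) = -21 (Function('S')(m, D) = Mul(3, -7) = -21)
Function('H')(x) = Rational(139, 3) (Function('H')(x) = Mul(Rational(1, 3), 139) = Rational(139, 3))
Add(Mul(Function('H')(Function('S')(-11, 12)), Pow(48374, -1)), Mul(-10170, Pow(U, -1))) = Add(Mul(Rational(139, 3), Pow(48374, -1)), Mul(-10170, Pow(1546, -1))) = Add(Mul(Rational(139, 3), Rational(1, 48374)), Mul(-10170, Rational(1, 1546))) = Add(Rational(139, 145122), Rational(-5085, 773)) = Rational(-737837923, 112179306)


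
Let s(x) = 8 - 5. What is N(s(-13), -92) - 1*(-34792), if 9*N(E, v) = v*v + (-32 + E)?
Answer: 321563/9 ≈ 35729.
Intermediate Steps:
s(x) = 3
N(E, v) = -32/9 + E/9 + v**2/9 (N(E, v) = (v*v + (-32 + E))/9 = (v**2 + (-32 + E))/9 = (-32 + E + v**2)/9 = -32/9 + E/9 + v**2/9)
N(s(-13), -92) - 1*(-34792) = (-32/9 + (1/9)*3 + (1/9)*(-92)**2) - 1*(-34792) = (-32/9 + 1/3 + (1/9)*8464) + 34792 = (-32/9 + 1/3 + 8464/9) + 34792 = 8435/9 + 34792 = 321563/9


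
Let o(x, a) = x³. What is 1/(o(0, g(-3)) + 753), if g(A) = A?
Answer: 1/753 ≈ 0.0013280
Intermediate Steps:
1/(o(0, g(-3)) + 753) = 1/(0³ + 753) = 1/(0 + 753) = 1/753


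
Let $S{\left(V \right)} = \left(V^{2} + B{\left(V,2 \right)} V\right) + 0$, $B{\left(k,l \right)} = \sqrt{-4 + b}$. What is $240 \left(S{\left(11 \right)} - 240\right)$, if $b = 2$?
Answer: $-28560 + 2640 i \sqrt{2} \approx -28560.0 + 3733.5 i$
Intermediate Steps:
$B{\left(k,l \right)} = i \sqrt{2}$ ($B{\left(k,l \right)} = \sqrt{-4 + 2} = \sqrt{-2} = i \sqrt{2}$)
$S{\left(V \right)} = V^{2} + i V \sqrt{2}$ ($S{\left(V \right)} = \left(V^{2} + i \sqrt{2} V\right) + 0 = \left(V^{2} + i V \sqrt{2}\right) + 0 = V^{2} + i V \sqrt{2}$)
$240 \left(S{\left(11 \right)} - 240\right) = 240 \left(11 \left(11 + i \sqrt{2}\right) - 240\right) = 240 \left(\left(121 + 11 i \sqrt{2}\right) - 240\right) = 240 \left(-119 + 11 i \sqrt{2}\right) = -28560 + 2640 i \sqrt{2}$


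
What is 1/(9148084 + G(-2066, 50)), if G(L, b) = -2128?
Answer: 1/9145956 ≈ 1.0934e-7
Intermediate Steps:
1/(9148084 + G(-2066, 50)) = 1/(9148084 - 2128) = 1/9145956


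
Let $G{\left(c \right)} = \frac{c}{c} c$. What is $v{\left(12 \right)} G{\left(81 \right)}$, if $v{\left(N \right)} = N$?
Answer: $972$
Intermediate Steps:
$G{\left(c \right)} = c$ ($G{\left(c \right)} = 1 c = c$)
$v{\left(12 \right)} G{\left(81 \right)} = 12 \cdot 81 = 972$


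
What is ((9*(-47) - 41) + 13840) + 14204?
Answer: 27580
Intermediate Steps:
((9*(-47) - 41) + 13840) + 14204 = ((-423 - 41) + 13840) + 14204 = (-464 + 13840) + 14204 = 13376 + 14204 = 27580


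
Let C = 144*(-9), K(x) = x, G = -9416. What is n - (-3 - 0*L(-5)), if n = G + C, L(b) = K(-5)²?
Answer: -10709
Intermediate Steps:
C = -1296
L(b) = 25 (L(b) = (-5)² = 25)
n = -10712 (n = -9416 - 1296 = -10712)
n - (-3 - 0*L(-5)) = -10712 - (-3 - 0*25) = -10712 - (-3 - 1*0) = -10712 - (-3 + 0) = -10712 - 1*(-3) = -10712 + 3 = -10709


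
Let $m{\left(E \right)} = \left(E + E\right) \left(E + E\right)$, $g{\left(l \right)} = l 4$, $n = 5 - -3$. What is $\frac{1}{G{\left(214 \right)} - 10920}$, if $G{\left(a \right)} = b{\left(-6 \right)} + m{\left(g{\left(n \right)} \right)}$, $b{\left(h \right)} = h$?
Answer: $- \frac{1}{6830} \approx -0.00014641$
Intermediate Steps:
$n = 8$ ($n = 5 + 3 = 8$)
$g{\left(l \right)} = 4 l$
$m{\left(E \right)} = 4 E^{2}$ ($m{\left(E \right)} = 2 E 2 E = 4 E^{2}$)
$G{\left(a \right)} = 4090$ ($G{\left(a \right)} = -6 + 4 \left(4 \cdot 8\right)^{2} = -6 + 4 \cdot 32^{2} = -6 + 4 \cdot 1024 = -6 + 4096 = 4090$)
$\frac{1}{G{\left(214 \right)} - 10920} = \frac{1}{4090 - 10920} = \frac{1}{-6830} = - \frac{1}{6830}$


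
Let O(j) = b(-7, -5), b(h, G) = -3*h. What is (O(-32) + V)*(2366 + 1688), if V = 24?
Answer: 182430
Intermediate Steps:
O(j) = 21 (O(j) = -3*(-7) = 21)
(O(-32) + V)*(2366 + 1688) = (21 + 24)*(2366 + 1688) = 45*4054 = 182430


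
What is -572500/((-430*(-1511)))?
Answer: -57250/64973 ≈ -0.88113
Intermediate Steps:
-572500/((-430*(-1511))) = -572500/649730 = -572500*1/649730 = -57250/64973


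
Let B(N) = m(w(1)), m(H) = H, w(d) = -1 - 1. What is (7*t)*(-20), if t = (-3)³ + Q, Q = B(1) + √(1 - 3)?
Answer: 4060 - 140*I*√2 ≈ 4060.0 - 197.99*I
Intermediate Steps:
w(d) = -2
B(N) = -2
Q = -2 + I*√2 (Q = -2 + √(1 - 3) = -2 + √(-2) = -2 + I*√2 ≈ -2.0 + 1.4142*I)
t = -29 + I*√2 (t = (-3)³ + (-2 + I*√2) = -27 + (-2 + I*√2) = -29 + I*√2 ≈ -29.0 + 1.4142*I)
(7*t)*(-20) = (7*(-29 + I*√2))*(-20) = (-203 + 7*I*√2)*(-20) = 4060 - 140*I*√2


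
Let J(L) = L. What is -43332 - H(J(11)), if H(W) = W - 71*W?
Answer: -42562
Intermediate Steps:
H(W) = -70*W
-43332 - H(J(11)) = -43332 - (-70)*11 = -43332 - 1*(-770) = -43332 + 770 = -42562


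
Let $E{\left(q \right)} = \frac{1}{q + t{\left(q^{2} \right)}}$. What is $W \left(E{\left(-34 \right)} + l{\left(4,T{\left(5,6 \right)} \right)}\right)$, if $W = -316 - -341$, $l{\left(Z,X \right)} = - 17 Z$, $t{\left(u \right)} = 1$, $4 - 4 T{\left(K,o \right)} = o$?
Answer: $- \frac{56125}{33} \approx -1700.8$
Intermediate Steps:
$T{\left(K,o \right)} = 1 - \frac{o}{4}$
$W = 25$ ($W = -316 + 341 = 25$)
$E{\left(q \right)} = \frac{1}{1 + q}$ ($E{\left(q \right)} = \frac{1}{q + 1} = \frac{1}{1 + q}$)
$W \left(E{\left(-34 \right)} + l{\left(4,T{\left(5,6 \right)} \right)}\right) = 25 \left(\frac{1}{1 - 34} - 68\right) = 25 \left(\frac{1}{-33} - 68\right) = 25 \left(- \frac{1}{33} - 68\right) = 25 \left(- \frac{2245}{33}\right) = - \frac{56125}{33}$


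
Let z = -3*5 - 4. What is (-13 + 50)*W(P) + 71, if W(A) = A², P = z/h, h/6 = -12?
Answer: 381421/5184 ≈ 73.577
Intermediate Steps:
h = -72 (h = 6*(-12) = -72)
z = -19 (z = -15 - 4 = -19)
P = 19/72 (P = -19/(-72) = -19*(-1/72) = 19/72 ≈ 0.26389)
(-13 + 50)*W(P) + 71 = (-13 + 50)*(19/72)² + 71 = 37*(361/5184) + 71 = 13357/5184 + 71 = 381421/5184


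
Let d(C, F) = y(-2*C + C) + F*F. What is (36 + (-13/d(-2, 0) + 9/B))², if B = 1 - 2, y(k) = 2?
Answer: 1681/4 ≈ 420.25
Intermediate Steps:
d(C, F) = 2 + F² (d(C, F) = 2 + F*F = 2 + F²)
B = -1
(36 + (-13/d(-2, 0) + 9/B))² = (36 + (-13/(2 + 0²) + 9/(-1)))² = (36 + (-13/(2 + 0) + 9*(-1)))² = (36 + (-13/2 - 9))² = (36 - 31/2)² = (41/2)² = 1681/4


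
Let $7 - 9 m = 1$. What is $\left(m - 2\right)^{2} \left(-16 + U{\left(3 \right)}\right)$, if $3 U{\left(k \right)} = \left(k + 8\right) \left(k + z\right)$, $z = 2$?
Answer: $\frac{112}{27} \approx 4.1481$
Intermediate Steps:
$m = \frac{2}{3}$ ($m = \frac{7}{9} - \frac{1}{9} = \frac{2}{3} \approx 0.66667$)
$U{\left(k \right)} = \frac{\left(2 + k\right) \left(8 + k\right)}{3}$ ($U{\left(k \right)} = \frac{\left(k + 8\right) \left(k + 2\right)}{3} = \frac{\left(8 + k\right) \left(2 + k\right)}{3} = \frac{\left(2 + k\right) \left(8 + k\right)}{3}$)
$\left(m - 2\right)^{2} \left(-16 + U{\left(3 \right)}\right) = \left(\frac{2}{3} - 2\right)^{2} \left(-16 + \left(\frac{16}{3} + \frac{3^{2}}{3} + \frac{10}{3} \cdot 3\right)\right) = \left(- \frac{4}{3}\right)^{2} \left(-16 + \left(\frac{16}{3} + \frac{1}{3} \cdot 9 + 10\right)\right) = \frac{16 \left(-16 + \left(\frac{16}{3} + 3 + 10\right)\right)}{9} = \frac{16 \left(-16 + \frac{55}{3}\right)}{9} = \frac{16}{9} \cdot \frac{7}{3} = \frac{112}{27}$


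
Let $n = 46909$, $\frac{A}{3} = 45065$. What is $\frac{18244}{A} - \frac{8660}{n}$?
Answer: $- \frac{314980904}{6341862255} \approx -0.049667$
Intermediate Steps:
$A = 135195$ ($A = 3 \cdot 45065 = 135195$)
$\frac{18244}{A} - \frac{8660}{n} = \frac{18244}{135195} - \frac{8660}{46909} = - \frac{314980904}{6341862255}$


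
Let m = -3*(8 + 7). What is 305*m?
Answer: -13725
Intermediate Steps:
m = -45 (m = -3*15 = -45)
305*m = 305*(-45) = -13725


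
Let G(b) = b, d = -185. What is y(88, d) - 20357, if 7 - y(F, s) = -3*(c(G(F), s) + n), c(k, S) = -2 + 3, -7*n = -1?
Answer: -142426/7 ≈ -20347.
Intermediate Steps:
n = 1/7 (n = -1/7*(-1) = 1/7 ≈ 0.14286)
c(k, S) = 1
y(F, s) = 73/7 (y(F, s) = 7 - (-3)*(1 + 1/7) = 7 - (-3)*8/7 = 7 - 1*(-24/7) = 7 + 24/7 = 73/7)
y(88, d) - 20357 = 73/7 - 20357 = -142426/7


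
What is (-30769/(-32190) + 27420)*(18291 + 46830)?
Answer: 660701624527/370 ≈ 1.7857e+9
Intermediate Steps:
(-30769/(-32190) + 27420)*(18291 + 46830) = (-30769*(-1/32190) + 27420)*65121 = (1061/1110 + 27420)*65121 = (30437261/1110)*65121 = 660701624527/370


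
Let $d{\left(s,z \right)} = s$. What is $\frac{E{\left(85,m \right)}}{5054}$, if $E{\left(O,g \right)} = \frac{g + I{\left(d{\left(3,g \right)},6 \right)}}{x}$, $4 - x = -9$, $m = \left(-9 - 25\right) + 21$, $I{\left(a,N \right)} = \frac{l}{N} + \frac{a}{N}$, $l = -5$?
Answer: $- \frac{20}{98553} \approx -0.00020294$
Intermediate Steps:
$I{\left(a,N \right)} = - \frac{5}{N} + \frac{a}{N}$
$m = -13$ ($m = -34 + 21 = -13$)
$x = 13$ ($x = 4 - -9 = 4 + 9 = 13$)
$E{\left(O,g \right)} = - \frac{1}{39} + \frac{g}{13}$ ($E{\left(O,g \right)} = \frac{g + \frac{-5 + 3}{6}}{13} = \left(g + \frac{1}{6} \left(-2\right)\right) \frac{1}{13} = \left(g - \frac{1}{3}\right) \frac{1}{13} = \left(- \frac{1}{3} + g\right) \frac{1}{13} = - \frac{1}{39} + \frac{g}{13}$)
$\frac{E{\left(85,m \right)}}{5054} = \frac{- \frac{1}{39} + \frac{1}{13} \left(-13\right)}{5054} = \left(- \frac{1}{39} - 1\right) \frac{1}{5054} = \left(- \frac{40}{39}\right) \frac{1}{5054} = - \frac{20}{98553}$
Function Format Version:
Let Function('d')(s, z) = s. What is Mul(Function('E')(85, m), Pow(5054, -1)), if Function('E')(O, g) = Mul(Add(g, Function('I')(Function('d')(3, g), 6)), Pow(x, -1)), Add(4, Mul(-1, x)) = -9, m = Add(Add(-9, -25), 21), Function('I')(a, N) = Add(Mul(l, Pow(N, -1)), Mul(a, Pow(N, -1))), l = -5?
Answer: Rational(-20, 98553) ≈ -0.00020294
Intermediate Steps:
Function('I')(a, N) = Add(Mul(-5, Pow(N, -1)), Mul(a, Pow(N, -1)))
m = -13 (m = Add(-34, 21) = -13)
x = 13 (x = Add(4, Mul(-1, -9)) = Add(4, 9) = 13)
Function('E')(O, g) = Add(Rational(-1, 39), Mul(Rational(1, 13), g)) (Function('E')(O, g) = Mul(Add(g, Mul(Pow(6, -1), Add(-5, 3))), Pow(13, -1)) = Mul(Add(g, Mul(Rational(1, 6), -2)), Rational(1, 13)) = Mul(Add(g, Rational(-1, 3)), Rational(1, 13)) = Mul(Add(Rational(-1, 3), g), Rational(1, 13)) = Add(Rational(-1, 39), Mul(Rational(1, 13), g)))
Mul(Function('E')(85, m), Pow(5054, -1)) = Mul(Add(Rational(-1, 39), Mul(Rational(1, 13), -13)), Pow(5054, -1)) = Mul(Add(Rational(-1, 39), -1), Rational(1, 5054)) = Mul(Rational(-40, 39), Rational(1, 5054)) = Rational(-20, 98553)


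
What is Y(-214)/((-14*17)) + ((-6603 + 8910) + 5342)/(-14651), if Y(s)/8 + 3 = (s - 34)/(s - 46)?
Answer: -564513/1245335 ≈ -0.45330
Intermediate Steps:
Y(s) = -24 + 8*(-34 + s)/(-46 + s) (Y(s) = -24 + 8*((s - 34)/(s - 46)) = -24 + 8*((-34 + s)/(-46 + s)) = -24 + 8*(-34 + s)/(-46 + s))
Y(-214)/((-14*17)) + ((-6603 + 8910) + 5342)/(-14651) = (16*(52 - 1*(-214))/(-46 - 214))/((-14*17)) + ((-6603 + 8910) + 5342)/(-14651) = (16*(52 + 214)/(-260))/(-238) + (2307 + 5342)*(-1/14651) = (16*(-1/260)*266)*(-1/238) + 7649*(-1/14651) = -1064/65*(-1/238) - 7649/14651 = 76/1105 - 7649/14651 = -564513/1245335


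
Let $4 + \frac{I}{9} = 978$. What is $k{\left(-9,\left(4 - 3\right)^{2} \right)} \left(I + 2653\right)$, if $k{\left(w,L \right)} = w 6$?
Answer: $-616626$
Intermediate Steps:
$k{\left(w,L \right)} = 6 w$
$I = 8766$ ($I = -36 + 9 \cdot 978 = -36 + 8802 = 8766$)
$k{\left(-9,\left(4 - 3\right)^{2} \right)} \left(I + 2653\right) = 6 \left(-9\right) \left(8766 + 2653\right) = \left(-54\right) 11419 = -616626$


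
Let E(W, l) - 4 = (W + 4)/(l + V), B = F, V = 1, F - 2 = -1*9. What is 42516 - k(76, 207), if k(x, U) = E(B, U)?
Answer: 8842499/208 ≈ 42512.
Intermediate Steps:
F = -7 (F = 2 - 1*9 = 2 - 9 = -7)
B = -7
E(W, l) = 4 + (4 + W)/(1 + l) (E(W, l) = 4 + (W + 4)/(l + 1) = 4 + (4 + W)/(1 + l))
k(x, U) = (1 + 4*U)/(1 + U) (k(x, U) = (8 - 7 + 4*U)/(1 + U) = (1 + 4*U)/(1 + U))
42516 - k(76, 207) = 42516 - (1 + 4*207)/(1 + 207) = 42516 - (1 + 828)/208 = 42516 - 829/208 = 8842499/208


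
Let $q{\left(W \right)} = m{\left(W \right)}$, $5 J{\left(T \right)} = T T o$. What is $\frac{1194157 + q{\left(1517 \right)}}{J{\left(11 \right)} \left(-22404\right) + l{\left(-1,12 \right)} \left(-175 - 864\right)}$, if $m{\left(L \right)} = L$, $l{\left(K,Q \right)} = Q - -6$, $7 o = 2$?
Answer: $- \frac{6974765}{1012723} \approx -6.8871$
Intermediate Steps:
$o = \frac{2}{7}$ ($o = \frac{1}{7} \cdot 2 = \frac{2}{7} \approx 0.28571$)
$J{\left(T \right)} = \frac{2 T^{2}}{35}$ ($J{\left(T \right)} = \frac{T T \frac{2}{7}}{5} = \frac{T^{2} \cdot \frac{2}{7}}{5} = \frac{\frac{2}{7} T^{2}}{5} = \frac{2 T^{2}}{35}$)
$l{\left(K,Q \right)} = 6 + Q$ ($l{\left(K,Q \right)} = Q + 6 = 6 + Q$)
$q{\left(W \right)} = W$
$\frac{1194157 + q{\left(1517 \right)}}{J{\left(11 \right)} \left(-22404\right) + l{\left(-1,12 \right)} \left(-175 - 864\right)} = \frac{1194157 + 1517}{\frac{2 \cdot 11^{2}}{35} \left(-22404\right) + \left(6 + 12\right) \left(-175 - 864\right)} = \frac{1195674}{\frac{2}{35} \cdot 121 \left(-22404\right) + 18 \left(-1039\right)} = \frac{1195674}{\frac{242}{35} \left(-22404\right) - 18702} = \frac{1195674}{- \frac{5421768}{35} - 18702} = \frac{1195674}{- \frac{6076338}{35}} = 1195674 \left(- \frac{35}{6076338}\right) = - \frac{6974765}{1012723}$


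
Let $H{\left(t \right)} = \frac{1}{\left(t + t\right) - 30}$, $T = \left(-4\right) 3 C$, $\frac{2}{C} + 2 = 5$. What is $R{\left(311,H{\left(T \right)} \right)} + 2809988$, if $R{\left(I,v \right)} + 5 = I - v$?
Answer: $\frac{129273525}{46} \approx 2.8103 \cdot 10^{6}$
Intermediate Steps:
$C = \frac{2}{3}$ ($C = \frac{2}{-2 + 5} = \frac{2}{3} \approx 0.66667$)
$T = -8$ ($T = \left(-4\right) 3 \cdot \frac{2}{3} = \left(-12\right) \frac{2}{3} = -8$)
$H{\left(t \right)} = \frac{1}{-30 + 2 t}$ ($H{\left(t \right)} = \frac{1}{2 t - 30} = \frac{1}{-30 + 2 t}$)
$R{\left(I,v \right)} = -5 + I - v$ ($R{\left(I,v \right)} = -5 + \left(I - v\right) = -5 + I - v$)
$R{\left(311,H{\left(T \right)} \right)} + 2809988 = \left(-5 + 311 - \frac{1}{2 \left(-15 - 8\right)}\right) + 2809988 = \left(-5 + 311 - \frac{1}{2 \left(-23\right)}\right) + 2809988 = \left(-5 + 311 - \frac{1}{2} \left(- \frac{1}{23}\right)\right) + 2809988 = \left(-5 + 311 - - \frac{1}{46}\right) + 2809988 = \left(-5 + 311 + \frac{1}{46}\right) + 2809988 = \frac{14077}{46} + 2809988 = \frac{129273525}{46}$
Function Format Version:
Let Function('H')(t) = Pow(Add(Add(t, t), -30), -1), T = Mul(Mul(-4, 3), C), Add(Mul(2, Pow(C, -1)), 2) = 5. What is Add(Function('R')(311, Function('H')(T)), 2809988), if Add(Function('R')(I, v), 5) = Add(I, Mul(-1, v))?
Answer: Rational(129273525, 46) ≈ 2.8103e+6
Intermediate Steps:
C = Rational(2, 3) (C = Mul(2, Pow(Add(-2, 5), -1)) = Mul(2, Pow(3, -1)) = Mul(2, Rational(1, 3)) = Rational(2, 3) ≈ 0.66667)
T = -8 (T = Mul(Mul(-4, 3), Rational(2, 3)) = Mul(-12, Rational(2, 3)) = -8)
Function('H')(t) = Pow(Add(-30, Mul(2, t)), -1) (Function('H')(t) = Pow(Add(Mul(2, t), -30), -1) = Pow(Add(-30, Mul(2, t)), -1))
Function('R')(I, v) = Add(-5, I, Mul(-1, v)) (Function('R')(I, v) = Add(-5, Add(I, Mul(-1, v))) = Add(-5, I, Mul(-1, v)))
Add(Function('R')(311, Function('H')(T)), 2809988) = Add(Add(-5, 311, Mul(-1, Mul(Rational(1, 2), Pow(Add(-15, -8), -1)))), 2809988) = Add(Add(-5, 311, Mul(-1, Mul(Rational(1, 2), Pow(-23, -1)))), 2809988) = Add(Add(-5, 311, Mul(-1, Mul(Rational(1, 2), Rational(-1, 23)))), 2809988) = Add(Add(-5, 311, Mul(-1, Rational(-1, 46))), 2809988) = Add(Add(-5, 311, Rational(1, 46)), 2809988) = Add(Rational(14077, 46), 2809988) = Rational(129273525, 46)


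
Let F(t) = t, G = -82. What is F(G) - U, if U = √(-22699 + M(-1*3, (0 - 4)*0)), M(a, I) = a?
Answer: -82 - I*√22702 ≈ -82.0 - 150.67*I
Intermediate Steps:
U = I*√22702 (U = √(-22699 - 1*3) = √(-22699 - 3) = √(-22702) = I*√22702 ≈ 150.67*I)
F(G) - U = -82 - I*√22702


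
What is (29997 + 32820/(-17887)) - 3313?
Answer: 477263888/17887 ≈ 26682.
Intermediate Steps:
(29997 + 32820/(-17887)) - 3313 = (29997 + 32820*(-1/17887)) - 3313 = (29997 - 32820/17887) - 3313 = 536523519/17887 - 3313 = 477263888/17887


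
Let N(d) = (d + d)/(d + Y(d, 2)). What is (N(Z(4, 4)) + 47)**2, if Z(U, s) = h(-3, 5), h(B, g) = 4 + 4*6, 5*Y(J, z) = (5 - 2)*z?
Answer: 12752041/5329 ≈ 2393.0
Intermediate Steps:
Y(J, z) = 3*z/5 (Y(J, z) = ((5 - 2)*z)/5 = (3*z)/5 = 3*z/5)
h(B, g) = 28 (h(B, g) = 4 + 24 = 28)
Z(U, s) = 28
N(d) = 2*d/(6/5 + d) (N(d) = (d + d)/(d + (3/5)*2) = (2*d)/(d + 6/5) = (2*d)/(6/5 + d) = 2*d/(6/5 + d))
(N(Z(4, 4)) + 47)**2 = (10*28/(6 + 5*28) + 47)**2 = (10*28/(6 + 140) + 47)**2 = (10*28/146 + 47)**2 = (10*28*(1/146) + 47)**2 = (140/73 + 47)**2 = (3571/73)**2 = 12752041/5329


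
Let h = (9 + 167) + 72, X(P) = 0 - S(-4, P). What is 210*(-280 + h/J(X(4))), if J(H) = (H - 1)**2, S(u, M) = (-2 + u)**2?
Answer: -80445120/1369 ≈ -58762.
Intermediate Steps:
X(P) = -36 (X(P) = 0 - (-2 - 4)**2 = 0 - 1*(-6)**2 = 0 - 1*36 = 0 - 36 = -36)
h = 248 (h = 176 + 72 = 248)
J(H) = (-1 + H)**2
210*(-280 + h/J(X(4))) = 210*(-280 + 248/((-1 - 36)**2)) = 210*(-280 + 248/((-37)**2)) = 210*(-280 + 248/1369) = 210*(-383072/1369) = -80445120/1369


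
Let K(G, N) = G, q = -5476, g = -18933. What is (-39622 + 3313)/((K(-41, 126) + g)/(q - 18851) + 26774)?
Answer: -16665831/12289624 ≈ -1.3561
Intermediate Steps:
(-39622 + 3313)/((K(-41, 126) + g)/(q - 18851) + 26774) = (-39622 + 3313)/((-41 - 18933)/(-5476 - 18851) + 26774) = -36309/(-18974/(-24327) + 26774) = -36309/(-18974*(-1/24327) + 26774) = -36309/(358/459 + 26774) = -36309/12289624/459 = -36309*459/12289624 = -16665831/12289624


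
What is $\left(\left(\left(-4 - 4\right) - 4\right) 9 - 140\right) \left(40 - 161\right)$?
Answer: $30008$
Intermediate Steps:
$\left(\left(\left(-4 - 4\right) - 4\right) 9 - 140\right) \left(40 - 161\right) = \left(\left(-8 - 4\right) 9 - 140\right) \left(-121\right) = \left(\left(-12\right) 9 - 140\right) \left(-121\right) = \left(-108 - 140\right) \left(-121\right) = \left(-248\right) \left(-121\right) = 30008$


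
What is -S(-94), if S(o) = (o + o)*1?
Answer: 188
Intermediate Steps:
S(o) = 2*o (S(o) = (2*o)*1 = 2*o)
-S(-94) = -2*(-94) = -1*(-188) = 188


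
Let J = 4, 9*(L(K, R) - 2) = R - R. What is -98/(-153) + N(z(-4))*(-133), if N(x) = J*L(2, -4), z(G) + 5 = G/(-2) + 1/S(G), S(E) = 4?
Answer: -162694/153 ≈ -1063.4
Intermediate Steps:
L(K, R) = 2 (L(K, R) = 2 + (R - R)/9 = 2 + (⅑)*0 = 2 + 0 = 2)
z(G) = -19/4 - G/2 (z(G) = -5 + (G/(-2) + 1/4) = -5 + (G*(-½) + 1*(¼)) = -5 + (-G/2 + ¼) = -5 + (¼ - G/2) = -19/4 - G/2)
N(x) = 8 (N(x) = 4*2 = 8)
-98/(-153) + N(z(-4))*(-133) = -98/(-153) + 8*(-133) = -98*(-1/153) - 1064 = 98/153 - 1064 = -162694/153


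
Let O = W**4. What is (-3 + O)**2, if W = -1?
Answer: 4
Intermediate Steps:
O = 1 (O = (-1)**4 = 1)
(-3 + O)**2 = (-3 + 1)**2 = (-2)**2 = 4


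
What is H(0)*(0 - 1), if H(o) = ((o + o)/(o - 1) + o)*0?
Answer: 0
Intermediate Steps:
H(o) = 0 (H(o) = ((2*o)/(-1 + o) + o)*0 = (2*o/(-1 + o) + o)*0 = (o + 2*o/(-1 + o))*0 = 0)
H(0)*(0 - 1) = 0*(0 - 1) = 0*(-1) = 0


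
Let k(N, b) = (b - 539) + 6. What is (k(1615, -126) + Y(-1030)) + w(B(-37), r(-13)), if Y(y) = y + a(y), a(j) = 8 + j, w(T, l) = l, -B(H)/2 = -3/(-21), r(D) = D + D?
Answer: -2737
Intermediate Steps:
k(N, b) = -533 + b (k(N, b) = (-539 + b) + 6 = -533 + b)
r(D) = 2*D
B(H) = -2/7 (B(H) = -(-6)/(-21) = -(-6)*(-1)/21 = -2*1/7 = -2/7)
Y(y) = 8 + 2*y (Y(y) = y + (8 + y) = 8 + 2*y)
(k(1615, -126) + Y(-1030)) + w(B(-37), r(-13)) = ((-533 - 126) + (8 + 2*(-1030))) + 2*(-13) = (-659 + (8 - 2060)) - 26 = (-659 - 2052) - 26 = -2711 - 26 = -2737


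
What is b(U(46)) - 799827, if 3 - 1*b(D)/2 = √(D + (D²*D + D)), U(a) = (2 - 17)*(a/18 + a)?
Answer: -799821 - 2*I*√31295162865/9 ≈ -7.9982e+5 - 39312.0*I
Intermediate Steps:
U(a) = -95*a/6 (U(a) = -15*(a*(1/18) + a) = -15*(a/18 + a) = -95*a/6)
b(D) = 6 - 2*√(D³ + 2*D) (b(D) = 6 - 2*√(D + (D²*D + D)) = 6 - 2*√(D + (D³ + D)) = 6 - 2*√(D + (D + D³)) = 6 - 2*√(D³ + 2*D))
b(U(46)) - 799827 = (6 - 2*√(2 + (-95/6*46)²)*(I*√6555/3)) - 799827 = (6 - 2*I*√6555*√(2 + (-2185/3)²)/3) - 799827 = (6 - 2*I*√6555*√(2 + 4774225/9)/3) - 799827 = (6 - 2*I*√31295162865/9) - 799827 = -799821 - 2*I*√31295162865/9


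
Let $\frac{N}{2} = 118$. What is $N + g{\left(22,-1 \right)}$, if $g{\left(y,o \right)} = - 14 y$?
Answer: $-72$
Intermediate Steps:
$N = 236$ ($N = 2 \cdot 118 = 236$)
$N + g{\left(22,-1 \right)} = 236 - 308 = -72$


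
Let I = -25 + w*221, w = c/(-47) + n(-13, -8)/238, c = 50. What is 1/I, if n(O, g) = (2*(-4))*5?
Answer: -329/97795 ≈ -0.0033642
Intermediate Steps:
n(O, g) = -40 (n(O, g) = -8*5 = -40)
w = -6890/5593 (w = 50/(-47) - 40/238 = 50*(-1/47) - 40*1/238 = -50/47 - 20/119 = -6890/5593 ≈ -1.2319)
I = -97795/329 (I = -25 - 6890/5593*221 = -25 - 89570/329 = -97795/329 ≈ -297.25)
1/I = 1/(-97795/329) = -329/97795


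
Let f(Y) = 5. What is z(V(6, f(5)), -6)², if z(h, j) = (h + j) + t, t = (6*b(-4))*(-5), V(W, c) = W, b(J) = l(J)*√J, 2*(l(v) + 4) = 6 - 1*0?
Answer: -3600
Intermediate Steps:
l(v) = -1 (l(v) = -4 + (6 - 1*0)/2 = -4 + (6 + 0)/2 = -4 + (½)*6 = -4 + 3 = -1)
b(J) = -√J
t = 60*I (t = (6*(-√(-4)))*(-5) = (6*(-2*I))*(-5) = -12*I*(-5) = 60*I ≈ 60.0*I)
z(h, j) = h + j + 60*I (z(h, j) = (h + j) + 60*I = h + j + 60*I)
z(V(6, f(5)), -6)² = (6 - 6 + 60*I)² = (60*I)² = -3600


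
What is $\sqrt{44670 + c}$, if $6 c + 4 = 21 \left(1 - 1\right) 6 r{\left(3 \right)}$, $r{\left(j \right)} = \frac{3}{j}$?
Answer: $\frac{2 \sqrt{100506}}{3} \approx 211.35$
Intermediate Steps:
$c = - \frac{2}{3}$ ($c = - \frac{2}{3} + \frac{21 \left(1 - 1\right) 6 \cdot \frac{3}{3}}{6} = - \frac{2}{3} + \frac{21 \cdot 0 \cdot 6 \cdot 3 \cdot \frac{1}{3}}{6} = - \frac{2}{3} + \frac{21 \cdot 0 \cdot 1}{6} = - \frac{2}{3} + \frac{0 \cdot 1}{6} = - \frac{2}{3} + \frac{1}{6} \cdot 0 = - \frac{2}{3} + 0 = - \frac{2}{3} \approx -0.66667$)
$\sqrt{44670 + c} = \sqrt{44670 - \frac{2}{3}} = \sqrt{\frac{134008}{3}} = \frac{2 \sqrt{100506}}{3}$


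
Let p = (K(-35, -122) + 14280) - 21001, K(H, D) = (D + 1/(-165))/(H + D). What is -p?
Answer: 174087374/25905 ≈ 6720.2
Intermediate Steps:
K(H, D) = (-1/165 + D)/(D + H) (K(H, D) = (D - 1/165)/(D + H) = (-1/165 + D)/(D + H))
p = -174087374/25905 (p = ((-1/165 - 122)/(-122 - 35) + 14280) - 21001 = (-20131/165/(-157) + 14280) - 21001 = (-1/157*(-20131/165) + 14280) - 21001 = (20131/25905 + 14280) - 21001 = 369943531/25905 - 21001 = -174087374/25905 ≈ -6720.2)
-p = -1*(-174087374/25905) = 174087374/25905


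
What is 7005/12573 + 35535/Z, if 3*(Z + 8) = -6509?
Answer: -431527000/27379803 ≈ -15.761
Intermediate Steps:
Z = -6533/3 (Z = -8 + (1/3)*(-6509) = -8 - 6509/3 = -6533/3 ≈ -2177.7)
7005/12573 + 35535/Z = 7005/12573 + 35535/(-6533/3) = 7005*(1/12573) + 35535*(-3/6533) = 2335/4191 - 106605/6533 = -431527000/27379803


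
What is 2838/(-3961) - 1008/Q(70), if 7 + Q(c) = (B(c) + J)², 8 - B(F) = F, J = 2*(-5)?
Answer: -18685014/20506097 ≈ -0.91119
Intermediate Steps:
J = -10
B(F) = 8 - F
Q(c) = -7 + (-2 - c)² (Q(c) = -7 + ((8 - c) - 10)² = -7 + (-2 - c)²)
2838/(-3961) - 1008/Q(70) = 2838/(-3961) - 1008/(-7 + (2 + 70)²) = 2838*(-1/3961) - 1008/(-7 + 72²) = -2838/3961 - 1008/(-7 + 5184) = -2838/3961 - 1008/5177 = -18685014/20506097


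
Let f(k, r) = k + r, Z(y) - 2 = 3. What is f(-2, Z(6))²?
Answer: 9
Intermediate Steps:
Z(y) = 5 (Z(y) = 2 + 3 = 5)
f(-2, Z(6))² = (-2 + 5)² = 3² = 9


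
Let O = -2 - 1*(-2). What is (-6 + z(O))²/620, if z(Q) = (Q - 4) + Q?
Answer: 5/31 ≈ 0.16129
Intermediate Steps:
O = 0 (O = -2 + 2 = 0)
z(Q) = -4 + 2*Q (z(Q) = (-4 + Q) + Q = -4 + 2*Q)
(-6 + z(O))²/620 = (-6 + (-4 + 2*0))²/620 = (-6 + (-4 + 0))²*(1/620) = (-6 - 4)²*(1/620) = (-10)²*(1/620) = 100*(1/620) = 5/31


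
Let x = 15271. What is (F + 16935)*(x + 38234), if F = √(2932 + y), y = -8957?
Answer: 906107175 + 267525*I*√241 ≈ 9.0611e+8 + 4.1531e+6*I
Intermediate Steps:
F = 5*I*√241 (F = √(2932 - 8957) = √(-6025) = 5*I*√241 ≈ 77.621*I)
(F + 16935)*(x + 38234) = (5*I*√241 + 16935)*(15271 + 38234) = (16935 + 5*I*√241)*53505 = 906107175 + 267525*I*√241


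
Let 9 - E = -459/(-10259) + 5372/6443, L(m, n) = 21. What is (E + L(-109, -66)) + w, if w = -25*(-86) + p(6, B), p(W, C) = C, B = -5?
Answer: 8453334370/3888161 ≈ 2174.1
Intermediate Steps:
w = 2145 (w = -25*(-86) - 5 = 2150 - 5 = 2145)
E = 31577644/3888161 (E = 9 - (-459/(-10259) + 5372/6443) = 9 - (-459*(-1/10259) + 5372*(1/6443)) = 9 - (459/10259 + 316/379) = 9 - 1*3415805/3888161 = 9 - 3415805/3888161 = 31577644/3888161 ≈ 8.1215)
(E + L(-109, -66)) + w = (31577644/3888161 + 21) + 2145 = 113229025/3888161 + 2145 = 8453334370/3888161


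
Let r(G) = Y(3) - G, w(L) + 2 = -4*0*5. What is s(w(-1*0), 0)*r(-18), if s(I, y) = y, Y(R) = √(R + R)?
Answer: 0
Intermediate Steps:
Y(R) = √2*√R (Y(R) = √(2*R) = √2*√R)
w(L) = -2 (w(L) = -2 - 4*0*5 = -2 + 0*5 = -2 + 0 = -2)
r(G) = √6 - G (r(G) = √2*√3 - G = √6 - G)
s(w(-1*0), 0)*r(-18) = 0*(√6 - 1*(-18)) = 0*(√6 + 18) = 0*(18 + √6) = 0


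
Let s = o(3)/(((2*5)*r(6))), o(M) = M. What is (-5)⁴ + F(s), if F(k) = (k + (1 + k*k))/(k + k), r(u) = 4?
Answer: 151729/240 ≈ 632.20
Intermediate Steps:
s = 3/40 (s = 3/(((2*5)*4)) = 3/((10*4)) = 3/40 ≈ 0.075000)
F(k) = (1 + k + k²)/(2*k) (F(k) = (k + (1 + k²))/((2*k)) = (1 + k + k²)*(1/(2*k)) = (1 + k + k²)/(2*k))
(-5)⁴ + F(s) = (-5)⁴ + (1 + 3*(1 + 3/40)/40)/(2*(3/40)) = 625 + (½)*(40/3)*(1 + (3/40)*(43/40)) = 625 + (½)*(40/3)*(1 + 129/1600) = 625 + (½)*(40/3)*(1729/1600) = 625 + 1729/240 = 151729/240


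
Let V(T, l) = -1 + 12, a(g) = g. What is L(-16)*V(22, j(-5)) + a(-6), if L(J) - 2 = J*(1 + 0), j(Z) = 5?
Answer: -160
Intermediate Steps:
V(T, l) = 11
L(J) = 2 + J (L(J) = 2 + J*(1 + 0) = 2 + J*1 = 2 + J)
L(-16)*V(22, j(-5)) + a(-6) = (2 - 16)*11 - 6 = -14*11 - 6 = -154 - 6 = -160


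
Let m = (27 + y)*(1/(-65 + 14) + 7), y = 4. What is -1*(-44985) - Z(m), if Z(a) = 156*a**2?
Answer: -6294249397/867 ≈ -7.2598e+6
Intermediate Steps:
m = 11036/51 (m = (27 + 4)*(1/(-65 + 14) + 7) = 31*(1/(-51) + 7) = 31*(-1/51 + 7) = 31*(356/51) = 11036/51 ≈ 216.39)
-1*(-44985) - Z(m) = -1*(-44985) - 156*(11036/51)**2 = 44985 - 156*121793296/2601 = 44985 - 1*6333251392/867 = 44985 - 6333251392/867 = -6294249397/867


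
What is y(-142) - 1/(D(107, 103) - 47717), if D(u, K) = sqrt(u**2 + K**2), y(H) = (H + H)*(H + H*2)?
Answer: 275467263558221/2276890031 + sqrt(22058)/2276890031 ≈ 1.2098e+5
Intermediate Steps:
y(H) = 6*H**2 (y(H) = (2*H)*(H + 2*H) = (2*H)*(3*H) = 6*H**2)
D(u, K) = sqrt(K**2 + u**2)
y(-142) - 1/(D(107, 103) - 47717) = 6*(-142)**2 - 1/(sqrt(103**2 + 107**2) - 47717) = 6*20164 - 1/(sqrt(10609 + 11449) - 47717) = 120984 - 1/(sqrt(22058) - 47717) = 120984 - 1/(-47717 + sqrt(22058))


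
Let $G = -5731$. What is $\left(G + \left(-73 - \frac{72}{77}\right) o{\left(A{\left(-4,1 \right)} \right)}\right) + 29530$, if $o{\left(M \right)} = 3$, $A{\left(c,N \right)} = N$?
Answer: $\frac{1815444}{77} \approx 23577.0$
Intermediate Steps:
$\left(G + \left(-73 - \frac{72}{77}\right) o{\left(A{\left(-4,1 \right)} \right)}\right) + 29530 = \left(-5731 + \left(-73 - \frac{72}{77}\right) 3\right) + 29530 = \left(-5731 - \frac{17079}{77}\right) + 29530 = - \frac{458366}{77} + 29530 = \frac{1815444}{77}$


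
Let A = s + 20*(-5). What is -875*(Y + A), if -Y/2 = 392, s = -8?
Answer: 780500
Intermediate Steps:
Y = -784 (Y = -2*392 = -784)
A = -108 (A = -8 + 20*(-5) = -8 - 100 = -108)
-875*(Y + A) = -875*(-784 - 108) = -875*(-892) = 780500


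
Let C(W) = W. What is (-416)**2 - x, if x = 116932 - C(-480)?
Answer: 55644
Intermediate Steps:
x = 117412 (x = 116932 - 1*(-480) = 116932 + 480 = 117412)
(-416)**2 - x = (-416)**2 - 1*117412 = 173056 - 117412 = 55644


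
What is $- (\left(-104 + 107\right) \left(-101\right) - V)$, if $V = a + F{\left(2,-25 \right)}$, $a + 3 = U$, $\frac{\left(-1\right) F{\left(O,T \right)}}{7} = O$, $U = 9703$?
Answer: $9989$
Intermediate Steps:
$F{\left(O,T \right)} = - 7 O$
$a = 9700$ ($a = -3 + 9703 = 9700$)
$V = 9686$ ($V = 9700 - 14 = 9686$)
$- (\left(-104 + 107\right) \left(-101\right) - V) = - (\left(-104 + 107\right) \left(-101\right) - 9686) = - (3 \left(-101\right) - 9686) = - (-303 - 9686) = \left(-1\right) \left(-9989\right) = 9989$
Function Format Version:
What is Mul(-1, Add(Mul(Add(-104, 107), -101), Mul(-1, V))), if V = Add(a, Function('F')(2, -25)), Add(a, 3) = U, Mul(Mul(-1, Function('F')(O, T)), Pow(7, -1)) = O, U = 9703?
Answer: 9989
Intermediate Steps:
Function('F')(O, T) = Mul(-7, O)
a = 9700 (a = Add(-3, 9703) = 9700)
V = 9686 (V = Add(9700, Mul(-7, 2)) = Add(9700, -14) = 9686)
Mul(-1, Add(Mul(Add(-104, 107), -101), Mul(-1, V))) = Mul(-1, Add(Mul(Add(-104, 107), -101), Mul(-1, 9686))) = Mul(-1, Add(Mul(3, -101), -9686)) = Mul(-1, Add(-303, -9686)) = Mul(-1, -9989) = 9989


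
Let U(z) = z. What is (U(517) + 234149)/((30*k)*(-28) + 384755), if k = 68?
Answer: 234666/327635 ≈ 0.71624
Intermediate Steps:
(U(517) + 234149)/((30*k)*(-28) + 384755) = (517 + 234149)/((30*68)*(-28) + 384755) = 234666/(2040*(-28) + 384755) = 234666/(-57120 + 384755) = 234666/327635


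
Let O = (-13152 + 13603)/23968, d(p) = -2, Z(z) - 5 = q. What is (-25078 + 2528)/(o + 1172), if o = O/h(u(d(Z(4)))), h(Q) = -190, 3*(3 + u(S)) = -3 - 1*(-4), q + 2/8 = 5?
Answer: -102690896000/5337193789 ≈ -19.241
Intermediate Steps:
q = 19/4 (q = -¼ + 5 = 19/4 ≈ 4.7500)
Z(z) = 39/4 (Z(z) = 5 + 19/4 = 39/4)
u(S) = -8/3 (u(S) = -3 + (-3 - 1*(-4))/3 = -3 + (-3 + 4)/3 = -3 + (⅓)*1 = -3 + ⅓ = -8/3)
O = 451/23968 (O = 451*(1/23968) = 451/23968 ≈ 0.018817)
o = -451/4553920 (o = (451/23968)/(-190) = (451/23968)*(-1/190) = -451/4553920 ≈ -9.9036e-5)
(-25078 + 2528)/(o + 1172) = (-25078 + 2528)/(-451/4553920 + 1172) = -22550/5337193789/4553920 = -22550*4553920/5337193789 = -102690896000/5337193789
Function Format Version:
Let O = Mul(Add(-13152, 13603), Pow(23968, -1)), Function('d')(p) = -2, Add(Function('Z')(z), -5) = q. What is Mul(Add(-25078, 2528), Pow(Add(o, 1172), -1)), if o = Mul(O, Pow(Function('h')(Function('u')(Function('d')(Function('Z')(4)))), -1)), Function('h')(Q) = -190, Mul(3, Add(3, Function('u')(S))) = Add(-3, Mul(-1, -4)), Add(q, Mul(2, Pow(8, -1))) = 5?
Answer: Rational(-102690896000, 5337193789) ≈ -19.241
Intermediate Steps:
q = Rational(19, 4) (q = Add(Rational(-1, 4), 5) = Rational(19, 4) ≈ 4.7500)
Function('Z')(z) = Rational(39, 4) (Function('Z')(z) = Add(5, Rational(19, 4)) = Rational(39, 4))
Function('u')(S) = Rational(-8, 3) (Function('u')(S) = Add(-3, Mul(Rational(1, 3), Add(-3, Mul(-1, -4)))) = Add(-3, Mul(Rational(1, 3), Add(-3, 4))) = Add(-3, Mul(Rational(1, 3), 1)) = Add(-3, Rational(1, 3)) = Rational(-8, 3))
O = Rational(451, 23968) (O = Mul(451, Rational(1, 23968)) = Rational(451, 23968) ≈ 0.018817)
o = Rational(-451, 4553920) (o = Mul(Rational(451, 23968), Pow(-190, -1)) = Mul(Rational(451, 23968), Rational(-1, 190)) = Rational(-451, 4553920) ≈ -9.9036e-5)
Mul(Add(-25078, 2528), Pow(Add(o, 1172), -1)) = Mul(Add(-25078, 2528), Pow(Add(Rational(-451, 4553920), 1172), -1)) = Mul(-22550, Pow(Rational(5337193789, 4553920), -1)) = Mul(-22550, Rational(4553920, 5337193789)) = Rational(-102690896000, 5337193789)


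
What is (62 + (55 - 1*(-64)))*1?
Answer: 181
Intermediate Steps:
(62 + (55 - 1*(-64)))*1 = (62 + (55 + 64))*1 = (62 + 119)*1 = 181*1 = 181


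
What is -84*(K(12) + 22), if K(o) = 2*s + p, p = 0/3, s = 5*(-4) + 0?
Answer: 1512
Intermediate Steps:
s = -20 (s = -20 + 0 = -20)
p = 0 (p = 0*(1/3) = 0)
K(o) = -40 (K(o) = 2*(-20) + 0 = -40 + 0 = -40)
-84*(K(12) + 22) = -84*(-40 + 22) = -84*(-18) = 1512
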